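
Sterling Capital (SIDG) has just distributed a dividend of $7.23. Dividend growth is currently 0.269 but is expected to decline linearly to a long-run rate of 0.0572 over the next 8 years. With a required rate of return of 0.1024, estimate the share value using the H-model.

H-model: P₀ = D₀[(1+g_L) + H(g_S−g_L)]/(r−g_L), with H = 8/2 = 4.
P₀ = 7.23 × [(1+0.0572) + 4×(0.269−0.0572)] / (0.1024−0.0572)
   = 7.23 × 1.9044 / 0.0452 = 304.6197

$304.62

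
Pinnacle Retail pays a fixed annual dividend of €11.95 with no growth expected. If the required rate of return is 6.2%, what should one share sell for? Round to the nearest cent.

Zero-growth DDM (perpetuity): P₀ = D/r = 11.95 / 0.062 = 192.7419

€192.74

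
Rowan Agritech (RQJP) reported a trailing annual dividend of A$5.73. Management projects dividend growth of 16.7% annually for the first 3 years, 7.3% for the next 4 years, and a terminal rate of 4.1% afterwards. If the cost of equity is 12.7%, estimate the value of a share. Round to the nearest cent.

A$104.26

Three-stage DDM. Project D₁…D_7; terminal Gordon value at t=7 with g = 0.041; discount at r = 0.127.
D_1 = 6.6869
D_2 = 7.8036
D_3 = 9.1068
D_4 = 9.7716
D_5 = 10.4850
D_6 = 11.2504
D_7 = 12.0716
TV_7 = 12.5666/(0.127−0.041) = 146.1229
P₀ = Σ Dₜ/(1+r)ᵗ + TV_7/(1+r)^7 = 104.2594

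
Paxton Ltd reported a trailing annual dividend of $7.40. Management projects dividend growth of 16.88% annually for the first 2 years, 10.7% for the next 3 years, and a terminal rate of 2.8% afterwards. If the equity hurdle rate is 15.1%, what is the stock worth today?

Three-stage DDM. Project D₁…D_5; terminal Gordon value at t=5 with g = 0.028; discount at r = 0.151.
D_1 = 8.6491
D_2 = 10.1091
D_3 = 11.1908
D_4 = 12.3882
D_5 = 13.7137
TV_5 = 14.0977/(0.151−0.028) = 114.6154
P₀ = Σ Dₜ/(1+r)ᵗ + TV_5/(1+r)^5 = 93.0680

$93.07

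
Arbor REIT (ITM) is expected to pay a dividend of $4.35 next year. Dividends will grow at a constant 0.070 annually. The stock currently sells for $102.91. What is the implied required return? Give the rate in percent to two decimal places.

11.23%

Rearranging the constant-growth DDM: r = D₁/P₀ + g.
r = 4.3500 / 102.91 + 0.07 = 0.04227 + 0.07 = 0.11227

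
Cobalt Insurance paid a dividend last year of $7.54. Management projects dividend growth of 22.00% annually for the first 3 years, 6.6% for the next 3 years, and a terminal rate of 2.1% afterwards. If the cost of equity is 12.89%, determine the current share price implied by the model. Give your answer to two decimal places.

Three-stage DDM. Project D₁…D_6; terminal Gordon value at t=6 with g = 0.021; discount at r = 0.1289.
D_1 = 9.1988
D_2 = 11.2225
D_3 = 13.6915
D_4 = 14.5951
D_5 = 15.5584
D_6 = 16.5853
TV_6 = 16.9336/(0.1289−0.021) = 156.9375
P₀ = Σ Dₜ/(1+r)ᵗ + TV_6/(1+r)^6 = 127.7779

$127.78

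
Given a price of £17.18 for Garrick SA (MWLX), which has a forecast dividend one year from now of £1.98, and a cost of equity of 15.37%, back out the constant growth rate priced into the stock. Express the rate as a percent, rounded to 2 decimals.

From P₀ = D₁/(r − g), the implied growth is g = r − D₁/P₀.
g = 0.1537 − 1.98/17.18 = 0.1537 − 0.11525 = 0.03845

3.84%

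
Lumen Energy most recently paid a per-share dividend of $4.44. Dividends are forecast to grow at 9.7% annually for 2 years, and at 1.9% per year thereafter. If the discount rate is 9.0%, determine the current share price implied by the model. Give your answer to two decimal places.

Two-stage DDM. Project D₁…D_2 at 0.097, terminal growth 0.019, discount at r = 0.09.
D_1 = 4.8707
D_2 = 5.3431
Terminal value at t=2: TV = D_3/(r−g) = 5.4447/(0.09−0.019) = 76.6853
P₀ = 4.8707/(1+0.09)^1 + 5.3431/(1+0.09)^2 + 76.6853/(1+0.09)^2 = 73.5102

$73.51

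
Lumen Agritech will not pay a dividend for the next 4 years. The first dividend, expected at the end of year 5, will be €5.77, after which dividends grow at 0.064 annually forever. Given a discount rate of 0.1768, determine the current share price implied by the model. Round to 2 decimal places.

€26.67

Deferred-dividend DDM. At t=4 the remaining stream is a growing perpetuity with first payment D_5 = 5.77.
V_4 = D_5/(r−g) = 5.77/(0.1768−0.064) = 51.1525
P₀ = V_4/(1+r)^4 = 51.1525/(1+0.1768)^4 = 26.6720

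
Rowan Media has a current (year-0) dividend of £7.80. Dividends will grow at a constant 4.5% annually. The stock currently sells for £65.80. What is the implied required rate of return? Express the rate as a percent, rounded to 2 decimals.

16.89%

Rearranging the constant-growth DDM: r = D₁/P₀ + g.
D₁ = 7.80 × (1 + 0.045) = 8.1510.
r = 8.1510 / 65.80 + 0.045 = 0.12388 + 0.045 = 0.16888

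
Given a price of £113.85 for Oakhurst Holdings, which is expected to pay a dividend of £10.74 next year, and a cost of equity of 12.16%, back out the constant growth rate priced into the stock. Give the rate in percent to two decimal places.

From P₀ = D₁/(r − g), the implied growth is g = r − D₁/P₀.
g = 0.1216 − 10.74/113.85 = 0.1216 − 0.09433 = 0.02727

2.73%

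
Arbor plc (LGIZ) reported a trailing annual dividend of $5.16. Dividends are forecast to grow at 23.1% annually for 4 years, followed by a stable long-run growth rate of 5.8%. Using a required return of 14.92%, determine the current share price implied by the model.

$103.40

Two-stage DDM. Project D₁…D_4 at 0.231, terminal growth 0.058, discount at r = 0.1492.
D_1 = 6.3520
D_2 = 7.8193
D_3 = 9.6255
D_4 = 11.8490
Terminal value at t=4: TV = D_5/(r−g) = 12.5362/(0.1492−0.058) = 137.4589
P₀ = 6.3520/(1+0.1492)^1 + 7.8193/(1+0.1492)^2 + 9.6255/(1+0.1492)^3 + 11.8490/(1+0.1492)^4 + 137.4589/(1+0.1492)^4 = 103.3954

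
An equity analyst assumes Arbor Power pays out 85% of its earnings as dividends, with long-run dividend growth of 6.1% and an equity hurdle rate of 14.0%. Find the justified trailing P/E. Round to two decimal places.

Justified trailing P/E = b(1+g)/(r−g) = 0.85×(1+0.061)/(0.14−0.061) = 11.4158

11.42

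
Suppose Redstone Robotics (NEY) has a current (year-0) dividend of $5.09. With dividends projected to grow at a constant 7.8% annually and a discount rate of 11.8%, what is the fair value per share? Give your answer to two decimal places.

$137.18

Gordon growth model: P₀ = D₁/(r − g). D₁ = 5.09 × (1 + 0.078) = 5.4870.
P₀ = 5.4870 / (0.118 − 0.078) = 5.4870 / 0.04 = 137.1755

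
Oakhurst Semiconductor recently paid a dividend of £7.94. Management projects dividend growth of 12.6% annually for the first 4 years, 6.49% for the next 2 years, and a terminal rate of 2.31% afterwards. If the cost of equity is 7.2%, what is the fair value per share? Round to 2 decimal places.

£254.65

Three-stage DDM. Project D₁…D_6; terminal Gordon value at t=6 with g = 0.0231; discount at r = 0.072.
D_1 = 8.9404
D_2 = 10.0669
D_3 = 11.3354
D_4 = 12.7636
D_5 = 13.5920
D_6 = 14.4741
TV_6 = 14.8085/(0.072−0.0231) = 302.8314
P₀ = Σ Dₜ/(1+r)ᵗ + TV_6/(1+r)^6 = 254.6453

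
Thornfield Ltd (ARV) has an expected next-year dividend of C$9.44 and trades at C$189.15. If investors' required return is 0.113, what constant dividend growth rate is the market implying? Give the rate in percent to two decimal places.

From P₀ = D₁/(r − g), the implied growth is g = r − D₁/P₀.
g = 0.113 − 9.44/189.15 = 0.113 − 0.04991 = 0.06309

6.31%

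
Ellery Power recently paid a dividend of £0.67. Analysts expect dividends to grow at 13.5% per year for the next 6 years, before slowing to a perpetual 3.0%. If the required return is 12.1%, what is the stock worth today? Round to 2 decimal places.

Two-stage DDM. Project D₁…D_6 at 0.135, terminal growth 0.03, discount at r = 0.121.
D_1 = 0.7605
D_2 = 0.8631
D_3 = 0.9796
D_4 = 1.1119
D_5 = 1.2620
D_6 = 1.4324
Terminal value at t=6: TV = D_7/(r−g) = 1.4753/(0.121−0.03) = 16.2123
P₀ = 0.7605/(1+0.121)^1 + 0.8631/(1+0.121)^2 + 0.9796/(1+0.121)^3 + 1.1119/(1+0.121)^4 + 1.2620/(1+0.121)^5 + 1.4324/(1+0.121)^6 + 16.2123/(1+0.121)^6 = 12.3692

£12.37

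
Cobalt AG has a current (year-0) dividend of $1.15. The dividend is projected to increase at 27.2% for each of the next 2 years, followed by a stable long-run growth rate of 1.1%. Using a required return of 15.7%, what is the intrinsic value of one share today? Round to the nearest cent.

Two-stage DDM. Project D₁…D_2 at 0.272, terminal growth 0.011, discount at r = 0.157.
D_1 = 1.4628
D_2 = 1.8607
Terminal value at t=2: TV = D_3/(r−g) = 1.8811/(0.157−0.011) = 12.8846
P₀ = 1.4628/(1+0.157)^1 + 1.8607/(1+0.157)^2 + 12.8846/(1+0.157)^2 = 12.2793

$12.28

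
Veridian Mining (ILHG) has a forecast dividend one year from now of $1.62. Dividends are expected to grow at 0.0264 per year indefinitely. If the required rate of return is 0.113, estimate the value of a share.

Gordon growth model: P₀ = D₁/(r − g), with D₁ = 1.62 given directly.
P₀ = 1.6200 / (0.113 − 0.0264) = 1.6200 / 0.0866 = 18.7067

$18.71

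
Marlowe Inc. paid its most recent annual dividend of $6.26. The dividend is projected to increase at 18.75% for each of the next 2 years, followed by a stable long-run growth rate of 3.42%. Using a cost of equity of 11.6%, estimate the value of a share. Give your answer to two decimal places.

Two-stage DDM. Project D₁…D_2 at 0.1875, terminal growth 0.0342, discount at r = 0.116.
D_1 = 7.4337
D_2 = 8.8276
Terminal value at t=2: TV = D_3/(r−g) = 9.1295/(0.116−0.0342) = 111.6074
P₀ = 7.4337/(1+0.116)^1 + 8.8276/(1+0.116)^2 + 111.6074/(1+0.116)^2 = 103.3605

$103.36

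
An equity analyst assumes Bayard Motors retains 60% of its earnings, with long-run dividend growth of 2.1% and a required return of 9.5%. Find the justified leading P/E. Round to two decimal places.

5.41

Payout ratio b = 1 − 0.60 = 0.40.
Justified leading P/E = b/(r−g) = 0.40/(0.095−0.021) = 5.4054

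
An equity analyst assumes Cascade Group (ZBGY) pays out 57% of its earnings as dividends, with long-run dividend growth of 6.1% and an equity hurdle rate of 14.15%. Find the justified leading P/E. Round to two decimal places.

7.08

Justified leading P/E = b/(r−g) = 0.57/(0.1415−0.061) = 7.0807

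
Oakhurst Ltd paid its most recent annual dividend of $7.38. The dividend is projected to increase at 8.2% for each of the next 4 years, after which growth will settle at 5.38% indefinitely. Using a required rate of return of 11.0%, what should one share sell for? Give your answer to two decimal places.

$152.64

Two-stage DDM. Project D₁…D_4 at 0.082, terminal growth 0.0538, discount at r = 0.11.
D_1 = 7.9852
D_2 = 8.6399
D_3 = 9.3484
D_4 = 10.1150
Terminal value at t=4: TV = D_5/(r−g) = 10.6592/(0.11−0.0538) = 189.6650
P₀ = 7.9852/(1+0.11)^1 + 8.6399/(1+0.11)^2 + 9.3484/(1+0.11)^3 + 10.1150/(1+0.11)^4 + 189.6650/(1+0.11)^4 = 152.6430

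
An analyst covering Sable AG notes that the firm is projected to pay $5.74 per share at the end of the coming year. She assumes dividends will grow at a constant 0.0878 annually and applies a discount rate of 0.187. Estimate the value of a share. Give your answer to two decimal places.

$57.86

Gordon growth model: P₀ = D₁/(r − g), with D₁ = 5.74 given directly.
P₀ = 5.7400 / (0.187 − 0.0878) = 5.7400 / 0.0992 = 57.8629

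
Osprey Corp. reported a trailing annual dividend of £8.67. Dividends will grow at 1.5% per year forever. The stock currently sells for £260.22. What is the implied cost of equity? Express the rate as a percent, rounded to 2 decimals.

4.88%

Rearranging the constant-growth DDM: r = D₁/P₀ + g.
D₁ = 8.67 × (1 + 0.015) = 8.8000.
r = 8.8000 / 260.22 + 0.015 = 0.03382 + 0.015 = 0.04882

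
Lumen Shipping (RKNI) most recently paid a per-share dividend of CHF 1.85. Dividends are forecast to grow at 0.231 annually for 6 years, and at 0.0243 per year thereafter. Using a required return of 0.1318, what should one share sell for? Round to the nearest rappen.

CHF 44.23

Two-stage DDM. Project D₁…D_6 at 0.231, terminal growth 0.0243, discount at r = 0.1318.
D_1 = 2.2774
D_2 = 2.8034
D_3 = 3.4510
D_4 = 4.2482
D_5 = 5.2295
D_6 = 6.4375
Terminal value at t=6: TV = D_7/(r−g) = 6.5940/(0.1318−0.0243) = 61.3393
P₀ = 2.2774/(1+0.1318)^1 + 2.8034/(1+0.1318)^2 + 3.4510/(1+0.1318)^3 + 4.2482/(1+0.1318)^4 + 5.2295/(1+0.1318)^5 + 6.4375/(1+0.1318)^6 + 61.3393/(1+0.1318)^6 = 44.2309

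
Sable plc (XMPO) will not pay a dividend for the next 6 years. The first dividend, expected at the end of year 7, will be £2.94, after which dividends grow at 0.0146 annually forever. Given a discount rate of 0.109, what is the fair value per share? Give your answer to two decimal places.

Deferred-dividend DDM. At t=6 the remaining stream is a growing perpetuity with first payment D_7 = 2.94.
V_6 = D_7/(r−g) = 2.94/(0.109−0.0146) = 31.1441
P₀ = V_6/(1+r)^6 = 31.1441/(1+0.109)^6 = 16.7412

£16.74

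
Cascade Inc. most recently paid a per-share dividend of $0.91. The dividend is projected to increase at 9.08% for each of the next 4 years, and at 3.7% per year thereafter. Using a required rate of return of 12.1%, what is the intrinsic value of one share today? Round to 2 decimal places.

$13.47

Two-stage DDM. Project D₁…D_4 at 0.0908, terminal growth 0.037, discount at r = 0.121.
D_1 = 0.9926
D_2 = 1.0828
D_3 = 1.1811
D_4 = 1.2883
Terminal value at t=4: TV = D_5/(r−g) = 1.3360/(0.121−0.037) = 15.9045
P₀ = 0.9926/(1+0.121)^1 + 1.0828/(1+0.121)^2 + 1.1811/(1+0.121)^3 + 1.2883/(1+0.121)^4 + 15.9045/(1+0.121)^4 = 13.4730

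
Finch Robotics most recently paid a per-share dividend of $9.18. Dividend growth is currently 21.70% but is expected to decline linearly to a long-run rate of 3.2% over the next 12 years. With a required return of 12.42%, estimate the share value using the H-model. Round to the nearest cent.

$213.27

H-model: P₀ = D₀[(1+g_L) + H(g_S−g_L)]/(r−g_L), with H = 12/2 = 6.
P₀ = 9.18 × [(1+0.032) + 6×(0.217−0.032)] / (0.1242−0.032)
   = 9.18 × 2.1420 / 0.0922 = 213.2707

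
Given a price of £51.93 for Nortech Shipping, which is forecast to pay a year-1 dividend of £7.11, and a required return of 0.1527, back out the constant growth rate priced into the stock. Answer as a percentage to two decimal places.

1.58%

From P₀ = D₁/(r − g), the implied growth is g = r − D₁/P₀.
g = 0.1527 − 7.11/51.93 = 0.1527 − 0.13692 = 0.01578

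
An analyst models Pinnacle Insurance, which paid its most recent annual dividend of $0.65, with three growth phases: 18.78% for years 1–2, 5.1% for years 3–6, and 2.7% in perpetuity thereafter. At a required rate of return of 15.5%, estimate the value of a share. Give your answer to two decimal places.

Three-stage DDM. Project D₁…D_6; terminal Gordon value at t=6 with g = 0.027; discount at r = 0.155.
D_1 = 0.7721
D_2 = 0.9171
D_3 = 0.9638
D_4 = 1.0130
D_5 = 1.0647
D_6 = 1.1190
TV_6 = 1.1492/(0.155−0.027) = 8.9778
P₀ = Σ Dₜ/(1+r)ᵗ + TV_6/(1+r)^6 = 7.3216

$7.32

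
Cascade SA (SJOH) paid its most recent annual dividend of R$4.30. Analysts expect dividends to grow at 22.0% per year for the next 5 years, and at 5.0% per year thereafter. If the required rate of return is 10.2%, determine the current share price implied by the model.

Two-stage DDM. Project D₁…D_5 at 0.22, terminal growth 0.05, discount at r = 0.102.
D_1 = 5.2460
D_2 = 6.4001
D_3 = 7.8081
D_4 = 9.5259
D_5 = 11.6216
Terminal value at t=5: TV = D_6/(r−g) = 12.2027/(0.102−0.05) = 234.6678
P₀ = 5.2460/(1+0.102)^1 + 6.4001/(1+0.102)^2 + 7.8081/(1+0.102)^3 + 9.5259/(1+0.102)^4 + 11.6216/(1+0.102)^5 + 234.6678/(1+0.102)^5 = 173.8680

R$173.87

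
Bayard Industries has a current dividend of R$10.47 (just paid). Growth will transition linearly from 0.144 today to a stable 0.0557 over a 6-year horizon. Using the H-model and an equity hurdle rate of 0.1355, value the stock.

H-model: P₀ = D₀[(1+g_L) + H(g_S−g_L)]/(r−g_L), with H = 6/2 = 3.
P₀ = 10.47 × [(1+0.0557) + 3×(0.144−0.0557)] / (0.1355−0.0557)
   = 10.47 × 1.3206 / 0.0798 = 173.2667

R$173.27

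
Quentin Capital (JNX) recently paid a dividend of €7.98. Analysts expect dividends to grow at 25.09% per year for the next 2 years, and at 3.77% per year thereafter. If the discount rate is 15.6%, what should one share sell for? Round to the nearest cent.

€99.94

Two-stage DDM. Project D₁…D_2 at 0.2509, terminal growth 0.0377, discount at r = 0.156.
D_1 = 9.9822
D_2 = 12.4867
Terminal value at t=2: TV = D_3/(r−g) = 12.9575/(0.156−0.0377) = 109.5305
P₀ = 9.9822/(1+0.156)^1 + 12.4867/(1+0.156)^2 + 109.5305/(1+0.156)^2 = 99.9424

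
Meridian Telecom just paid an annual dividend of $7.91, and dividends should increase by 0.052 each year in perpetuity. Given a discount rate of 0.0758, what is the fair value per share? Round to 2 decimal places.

Gordon growth model: P₀ = D₁/(r − g). D₁ = 7.91 × (1 + 0.052) = 8.3213.
P₀ = 8.3213 / (0.0758 − 0.052) = 8.3213 / 0.0238 = 349.6353

$349.64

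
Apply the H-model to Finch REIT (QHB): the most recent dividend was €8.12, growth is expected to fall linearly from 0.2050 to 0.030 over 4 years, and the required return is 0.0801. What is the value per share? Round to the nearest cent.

€223.66

H-model: P₀ = D₀[(1+g_L) + H(g_S−g_L)]/(r−g_L), with H = 4/2 = 2.
P₀ = 8.12 × [(1+0.03) + 2×(0.205−0.03)] / (0.0801−0.03)
   = 8.12 × 1.3800 / 0.0501 = 223.6647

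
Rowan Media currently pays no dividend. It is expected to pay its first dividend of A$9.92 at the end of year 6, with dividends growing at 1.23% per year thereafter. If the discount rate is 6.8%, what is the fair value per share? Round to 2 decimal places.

Deferred-dividend DDM. At t=5 the remaining stream is a growing perpetuity with first payment D_6 = 9.92.
V_5 = D_6/(r−g) = 9.92/(0.068−0.0123) = 178.0969
P₀ = V_5/(1+r)^5 = 178.0969/(1+0.068)^5 = 128.1741

A$128.17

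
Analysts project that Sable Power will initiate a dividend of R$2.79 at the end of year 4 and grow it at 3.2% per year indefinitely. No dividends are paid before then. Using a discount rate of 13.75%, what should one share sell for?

R$17.97

Deferred-dividend DDM. At t=3 the remaining stream is a growing perpetuity with first payment D_4 = 2.79.
V_3 = D_4/(r−g) = 2.79/(0.1375−0.032) = 26.4455
P₀ = V_3/(1+r)^3 = 26.4455/(1+0.1375)^3 = 17.9679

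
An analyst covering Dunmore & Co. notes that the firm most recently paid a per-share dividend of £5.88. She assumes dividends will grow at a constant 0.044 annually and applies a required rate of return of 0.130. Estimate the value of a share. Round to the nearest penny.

£71.38

Gordon growth model: P₀ = D₁/(r − g). D₁ = 5.88 × (1 + 0.044) = 6.1387.
P₀ = 6.1387 / (0.13 − 0.044) = 6.1387 / 0.086 = 71.3805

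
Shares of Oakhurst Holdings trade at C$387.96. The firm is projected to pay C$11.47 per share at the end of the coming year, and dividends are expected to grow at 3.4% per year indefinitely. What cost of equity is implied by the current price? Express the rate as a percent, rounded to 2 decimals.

Rearranging the constant-growth DDM: r = D₁/P₀ + g.
r = 11.4700 / 387.96 + 0.034 = 0.02956 + 0.034 = 0.06356

6.36%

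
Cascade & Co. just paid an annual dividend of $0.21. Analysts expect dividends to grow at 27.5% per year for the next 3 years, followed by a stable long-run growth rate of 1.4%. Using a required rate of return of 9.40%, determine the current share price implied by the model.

$5.08

Two-stage DDM. Project D₁…D_3 at 0.275, terminal growth 0.014, discount at r = 0.094.
D_1 = 0.2677
D_2 = 0.3414
D_3 = 0.4353
Terminal value at t=3: TV = D_4/(r−g) = 0.4414/(0.094−0.014) = 5.5169
P₀ = 0.2677/(1+0.094)^1 + 0.3414/(1+0.094)^2 + 0.4353/(1+0.094)^3 + 5.5169/(1+0.094)^3 = 5.0759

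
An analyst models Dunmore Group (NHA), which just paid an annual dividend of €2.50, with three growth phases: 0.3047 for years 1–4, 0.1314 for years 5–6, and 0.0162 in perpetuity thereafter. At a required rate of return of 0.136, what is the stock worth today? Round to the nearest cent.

€59.55

Three-stage DDM. Project D₁…D_6; terminal Gordon value at t=6 with g = 0.0162; discount at r = 0.136.
D_1 = 3.2618
D_2 = 4.2556
D_3 = 5.5523
D_4 = 7.2441
D_5 = 8.1959
D_6 = 9.2729
TV_6 = 9.4231/(0.136−0.0162) = 78.6570
P₀ = Σ Dₜ/(1+r)ᵗ + TV_6/(1+r)^6 = 59.5518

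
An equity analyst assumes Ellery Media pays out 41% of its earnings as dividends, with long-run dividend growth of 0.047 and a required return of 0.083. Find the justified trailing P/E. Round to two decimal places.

Justified trailing P/E = b(1+g)/(r−g) = 0.41×(1+0.047)/(0.083−0.047) = 11.9242

11.92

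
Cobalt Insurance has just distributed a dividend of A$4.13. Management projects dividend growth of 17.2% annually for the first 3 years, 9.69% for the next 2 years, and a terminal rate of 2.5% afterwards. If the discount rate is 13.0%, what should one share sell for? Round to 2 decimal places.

A$64.53

Three-stage DDM. Project D₁…D_5; terminal Gordon value at t=5 with g = 0.025; discount at r = 0.13.
D_1 = 4.8404
D_2 = 5.6729
D_3 = 6.6486
D_4 = 7.2929
D_5 = 7.9996
TV_5 = 8.1996/(0.13−0.025) = 78.0911
P₀ = Σ Dₜ/(1+r)ᵗ + TV_5/(1+r)^5 = 64.5335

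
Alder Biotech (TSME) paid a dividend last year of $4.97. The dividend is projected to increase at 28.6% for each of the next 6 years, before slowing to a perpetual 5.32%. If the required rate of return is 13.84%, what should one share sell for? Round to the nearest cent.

$174.36

Two-stage DDM. Project D₁…D_6 at 0.286, terminal growth 0.0532, discount at r = 0.1384.
D_1 = 6.3914
D_2 = 8.2194
D_3 = 10.5701
D_4 = 13.5932
D_5 = 17.4808
D_6 = 22.4803
Terminal value at t=6: TV = D_7/(r−g) = 23.6763/(0.1384−0.0532) = 277.8903
P₀ = 6.3914/(1+0.1384)^1 + 8.2194/(1+0.1384)^2 + 10.5701/(1+0.1384)^3 + 13.5932/(1+0.1384)^4 + 17.4808/(1+0.1384)^5 + 22.4803/(1+0.1384)^6 + 277.8903/(1+0.1384)^6 = 174.3608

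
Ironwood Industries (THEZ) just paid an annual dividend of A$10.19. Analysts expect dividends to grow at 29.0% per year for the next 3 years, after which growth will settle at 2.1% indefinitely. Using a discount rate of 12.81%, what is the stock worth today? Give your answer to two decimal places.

Two-stage DDM. Project D₁…D_3 at 0.29, terminal growth 0.021, discount at r = 0.1281.
D_1 = 13.1451
D_2 = 16.9572
D_3 = 21.8748
Terminal value at t=3: TV = D_4/(r−g) = 22.3341/(0.1281−0.021) = 208.5353
P₀ = 13.1451/(1+0.1281)^1 + 16.9572/(1+0.1281)^2 + 21.8748/(1+0.1281)^3 + 208.5353/(1+0.1281)^3 = 185.4711

A$185.47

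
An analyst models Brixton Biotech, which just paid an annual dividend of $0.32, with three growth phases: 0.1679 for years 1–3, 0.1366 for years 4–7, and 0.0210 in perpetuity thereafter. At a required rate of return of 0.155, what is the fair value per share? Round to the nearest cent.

$4.62

Three-stage DDM. Project D₁…D_7; terminal Gordon value at t=7 with g = 0.021; discount at r = 0.155.
D_1 = 0.3737
D_2 = 0.4365
D_3 = 0.5098
D_4 = 0.5794
D_5 = 0.6585
D_6 = 0.7485
D_7 = 0.8507
TV_7 = 0.8686/(0.155−0.021) = 6.4821
P₀ = Σ Dₜ/(1+r)ᵗ + TV_7/(1+r)^7 = 4.6171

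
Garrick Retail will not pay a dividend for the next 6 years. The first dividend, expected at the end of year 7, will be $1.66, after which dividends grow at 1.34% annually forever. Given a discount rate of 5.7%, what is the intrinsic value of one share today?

$27.30

Deferred-dividend DDM. At t=6 the remaining stream is a growing perpetuity with first payment D_7 = 1.66.
V_6 = D_7/(r−g) = 1.66/(0.057−0.0134) = 38.0734
P₀ = V_6/(1+r)^6 = 38.0734/(1+0.057)^6 = 27.3006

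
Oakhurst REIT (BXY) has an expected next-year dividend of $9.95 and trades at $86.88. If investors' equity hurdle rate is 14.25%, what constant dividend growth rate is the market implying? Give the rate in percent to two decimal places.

2.80%

From P₀ = D₁/(r − g), the implied growth is g = r − D₁/P₀.
g = 0.1425 − 9.95/86.88 = 0.1425 − 0.11453 = 0.02797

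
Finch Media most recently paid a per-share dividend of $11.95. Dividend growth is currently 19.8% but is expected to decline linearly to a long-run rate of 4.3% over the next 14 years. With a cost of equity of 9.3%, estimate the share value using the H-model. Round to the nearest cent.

$508.59

H-model: P₀ = D₀[(1+g_L) + H(g_S−g_L)]/(r−g_L), with H = 14/2 = 7.
P₀ = 11.95 × [(1+0.043) + 7×(0.198−0.043)] / (0.093−0.043)
   = 11.95 × 2.1280 / 0.05 = 508.5920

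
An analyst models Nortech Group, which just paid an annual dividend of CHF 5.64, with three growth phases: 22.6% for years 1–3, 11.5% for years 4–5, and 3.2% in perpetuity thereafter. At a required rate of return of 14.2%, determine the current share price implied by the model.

CHF 95.41

Three-stage DDM. Project D₁…D_5; terminal Gordon value at t=5 with g = 0.032; discount at r = 0.142.
D_1 = 6.9146
D_2 = 8.4773
D_3 = 10.3932
D_4 = 11.5885
D_5 = 12.9211
TV_5 = 13.3346/(0.142−0.032) = 121.2236
P₀ = Σ Dₜ/(1+r)ᵗ + TV_5/(1+r)^5 = 95.4094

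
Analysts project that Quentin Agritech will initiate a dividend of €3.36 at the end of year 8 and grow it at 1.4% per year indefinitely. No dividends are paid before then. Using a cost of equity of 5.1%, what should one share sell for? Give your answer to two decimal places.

€64.11

Deferred-dividend DDM. At t=7 the remaining stream is a growing perpetuity with first payment D_8 = 3.36.
V_7 = D_8/(r−g) = 3.36/(0.051−0.014) = 90.8108
P₀ = V_7/(1+r)^7 = 90.8108/(1+0.051)^7 = 64.1089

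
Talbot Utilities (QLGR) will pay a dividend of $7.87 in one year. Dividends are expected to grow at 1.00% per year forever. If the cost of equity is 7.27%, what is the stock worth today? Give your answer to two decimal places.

$125.52

Gordon growth model: P₀ = D₁/(r − g), with D₁ = 7.87 given directly.
P₀ = 7.8700 / (0.0727 − 0.01) = 7.8700 / 0.0627 = 125.5183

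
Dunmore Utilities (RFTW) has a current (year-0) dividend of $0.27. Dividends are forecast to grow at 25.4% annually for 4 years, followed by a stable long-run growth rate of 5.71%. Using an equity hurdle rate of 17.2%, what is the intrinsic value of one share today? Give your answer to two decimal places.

$4.54

Two-stage DDM. Project D₁…D_4 at 0.254, terminal growth 0.0571, discount at r = 0.172.
D_1 = 0.3386
D_2 = 0.4246
D_3 = 0.5324
D_4 = 0.6677
Terminal value at t=4: TV = D_5/(r−g) = 0.7058/(0.172−0.0571) = 6.1426
P₀ = 0.3386/(1+0.172)^1 + 0.4246/(1+0.172)^2 + 0.5324/(1+0.172)^3 + 0.6677/(1+0.172)^4 + 6.1426/(1+0.172)^4 = 4.5383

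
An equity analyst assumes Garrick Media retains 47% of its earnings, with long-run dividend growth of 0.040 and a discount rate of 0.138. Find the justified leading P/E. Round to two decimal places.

Payout ratio b = 1 − 0.47 = 0.53.
Justified leading P/E = b/(r−g) = 0.53/(0.138−0.04) = 5.4082

5.41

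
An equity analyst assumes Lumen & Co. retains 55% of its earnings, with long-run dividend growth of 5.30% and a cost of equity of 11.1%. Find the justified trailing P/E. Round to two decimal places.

Payout ratio b = 1 − 0.55 = 0.45.
Justified trailing P/E = b(1+g)/(r−g) = 0.45×(1+0.053)/(0.111−0.053) = 8.1698

8.17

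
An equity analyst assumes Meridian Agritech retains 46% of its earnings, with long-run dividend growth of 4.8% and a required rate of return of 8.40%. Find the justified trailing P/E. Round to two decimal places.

Payout ratio b = 1 − 0.46 = 0.54.
Justified trailing P/E = b(1+g)/(r−g) = 0.54×(1+0.048)/(0.084−0.048) = 15.7200

15.72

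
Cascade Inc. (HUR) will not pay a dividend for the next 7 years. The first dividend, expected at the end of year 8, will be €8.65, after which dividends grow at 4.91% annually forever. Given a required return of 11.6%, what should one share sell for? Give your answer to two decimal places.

Deferred-dividend DDM. At t=7 the remaining stream is a growing perpetuity with first payment D_8 = 8.65.
V_7 = D_8/(r−g) = 8.65/(0.116−0.0491) = 129.2975
P₀ = V_7/(1+r)^7 = 129.2975/(1+0.116)^7 = 59.9709

€59.97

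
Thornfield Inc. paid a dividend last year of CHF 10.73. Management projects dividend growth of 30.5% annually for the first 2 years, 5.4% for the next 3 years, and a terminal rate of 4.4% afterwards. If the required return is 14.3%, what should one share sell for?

Three-stage DDM. Project D₁…D_5; terminal Gordon value at t=5 with g = 0.044; discount at r = 0.143.
D_1 = 14.0026
D_2 = 18.2735
D_3 = 19.2602
D_4 = 20.3003
D_5 = 21.3965
TV_5 = 22.3379/(0.143−0.044) = 225.6357
P₀ = Σ Dₜ/(1+r)ᵗ + TV_5/(1+r)^5 = 177.6555

CHF 177.66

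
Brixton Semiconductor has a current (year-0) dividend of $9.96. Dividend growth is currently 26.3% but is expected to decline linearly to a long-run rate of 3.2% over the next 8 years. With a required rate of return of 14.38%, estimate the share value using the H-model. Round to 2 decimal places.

H-model: P₀ = D₀[(1+g_L) + H(g_S−g_L)]/(r−g_L), with H = 8/2 = 4.
P₀ = 9.96 × [(1+0.032) + 4×(0.263−0.032)] / (0.1438−0.032)
   = 9.96 × 1.9560 / 0.1118 = 174.2555

$174.26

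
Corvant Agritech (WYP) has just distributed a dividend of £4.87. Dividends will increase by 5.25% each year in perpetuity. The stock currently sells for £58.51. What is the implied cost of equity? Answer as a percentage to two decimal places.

Rearranging the constant-growth DDM: r = D₁/P₀ + g.
D₁ = 4.87 × (1 + 0.0525) = 5.1257.
r = 5.1257 / 58.51 + 0.0525 = 0.08760 + 0.0525 = 0.14010

14.01%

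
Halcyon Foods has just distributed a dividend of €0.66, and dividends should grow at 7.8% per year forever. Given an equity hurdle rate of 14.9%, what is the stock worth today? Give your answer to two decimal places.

€10.02

Gordon growth model: P₀ = D₁/(r − g). D₁ = 0.66 × (1 + 0.078) = 0.7115.
P₀ = 0.7115 / (0.149 − 0.078) = 0.7115 / 0.071 = 10.0208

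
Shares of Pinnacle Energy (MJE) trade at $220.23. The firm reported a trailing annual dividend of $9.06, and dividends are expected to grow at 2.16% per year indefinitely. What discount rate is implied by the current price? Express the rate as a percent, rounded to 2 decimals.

Rearranging the constant-growth DDM: r = D₁/P₀ + g.
D₁ = 9.06 × (1 + 0.0216) = 9.2557.
r = 9.2557 / 220.23 + 0.0216 = 0.04203 + 0.0216 = 0.06363

6.36%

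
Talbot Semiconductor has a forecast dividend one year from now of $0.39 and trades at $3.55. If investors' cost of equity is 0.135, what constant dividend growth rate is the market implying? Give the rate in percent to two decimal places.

2.51%

From P₀ = D₁/(r − g), the implied growth is g = r − D₁/P₀.
g = 0.135 − 0.39/3.55 = 0.135 − 0.10986 = 0.02514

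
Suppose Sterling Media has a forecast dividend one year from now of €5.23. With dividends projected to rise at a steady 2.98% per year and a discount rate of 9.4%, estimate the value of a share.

Gordon growth model: P₀ = D₁/(r − g), with D₁ = 5.23 given directly.
P₀ = 5.2300 / (0.094 − 0.0298) = 5.2300 / 0.0642 = 81.4642

€81.46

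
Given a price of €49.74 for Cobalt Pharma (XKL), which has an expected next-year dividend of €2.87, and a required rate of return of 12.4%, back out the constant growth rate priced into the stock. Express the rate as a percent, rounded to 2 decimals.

From P₀ = D₁/(r − g), the implied growth is g = r − D₁/P₀.
g = 0.124 − 2.87/49.74 = 0.124 − 0.05770 = 0.06630

6.63%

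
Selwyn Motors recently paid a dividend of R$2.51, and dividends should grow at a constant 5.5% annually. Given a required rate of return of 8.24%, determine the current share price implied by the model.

Gordon growth model: P₀ = D₁/(r − g). D₁ = 2.51 × (1 + 0.055) = 2.6480.
P₀ = 2.6480 / (0.0824 − 0.055) = 2.6480 / 0.0274 = 96.6442

R$96.64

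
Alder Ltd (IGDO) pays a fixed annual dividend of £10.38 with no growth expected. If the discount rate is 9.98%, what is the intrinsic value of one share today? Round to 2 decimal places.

£104.01

Zero-growth DDM (perpetuity): P₀ = D/r = 10.38 / 0.0998 = 104.0080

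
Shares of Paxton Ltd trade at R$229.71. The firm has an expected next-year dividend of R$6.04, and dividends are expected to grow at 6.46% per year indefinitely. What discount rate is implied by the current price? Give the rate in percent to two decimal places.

Rearranging the constant-growth DDM: r = D₁/P₀ + g.
r = 6.0400 / 229.71 + 0.0646 = 0.02629 + 0.0646 = 0.09089

9.09%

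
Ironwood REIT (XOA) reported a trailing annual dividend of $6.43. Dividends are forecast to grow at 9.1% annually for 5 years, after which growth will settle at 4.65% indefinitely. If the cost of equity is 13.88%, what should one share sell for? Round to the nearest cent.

$87.16

Two-stage DDM. Project D₁…D_5 at 0.091, terminal growth 0.0465, discount at r = 0.1388.
D_1 = 7.0151
D_2 = 7.6535
D_3 = 8.3500
D_4 = 9.1098
D_5 = 9.9388
Terminal value at t=5: TV = D_6/(r−g) = 10.4010/(0.1388−0.0465) = 112.6866
P₀ = 7.0151/(1+0.1388)^1 + 7.6535/(1+0.1388)^2 + 8.3500/(1+0.1388)^3 + 9.1098/(1+0.1388)^4 + 9.9388/(1+0.1388)^5 + 112.6866/(1+0.1388)^5 = 87.1561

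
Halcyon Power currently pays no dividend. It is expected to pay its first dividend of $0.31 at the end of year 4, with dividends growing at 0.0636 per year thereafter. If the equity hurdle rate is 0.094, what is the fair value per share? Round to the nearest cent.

Deferred-dividend DDM. At t=3 the remaining stream is a growing perpetuity with first payment D_4 = 0.31.
V_3 = D_4/(r−g) = 0.31/(0.094−0.0636) = 10.1974
P₀ = V_3/(1+r)^3 = 10.1974/(1+0.094)^3 = 7.7882

$7.79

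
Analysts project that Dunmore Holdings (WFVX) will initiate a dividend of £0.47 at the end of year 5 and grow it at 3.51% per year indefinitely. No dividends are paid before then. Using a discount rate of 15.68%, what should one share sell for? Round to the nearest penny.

Deferred-dividend DDM. At t=4 the remaining stream is a growing perpetuity with first payment D_5 = 0.47.
V_4 = D_5/(r−g) = 0.47/(0.1568−0.0351) = 3.8620
P₀ = V_4/(1+r)^4 = 3.8620/(1+0.1568)^4 = 2.1566

£2.16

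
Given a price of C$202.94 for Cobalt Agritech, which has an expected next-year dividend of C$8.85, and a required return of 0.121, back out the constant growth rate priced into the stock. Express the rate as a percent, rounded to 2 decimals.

From P₀ = D₁/(r − g), the implied growth is g = r − D₁/P₀.
g = 0.121 − 8.85/202.94 = 0.121 − 0.04361 = 0.07739

7.74%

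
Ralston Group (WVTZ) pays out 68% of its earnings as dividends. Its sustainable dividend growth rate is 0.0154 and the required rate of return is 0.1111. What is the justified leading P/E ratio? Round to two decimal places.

Justified leading P/E = b/(r−g) = 0.68/(0.1111−0.0154) = 7.1055

7.11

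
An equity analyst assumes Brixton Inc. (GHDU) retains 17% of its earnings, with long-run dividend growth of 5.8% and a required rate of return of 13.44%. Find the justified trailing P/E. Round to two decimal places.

11.49

Payout ratio b = 1 − 0.17 = 0.83.
Justified trailing P/E = b(1+g)/(r−g) = 0.83×(1+0.058)/(0.1344−0.058) = 11.4940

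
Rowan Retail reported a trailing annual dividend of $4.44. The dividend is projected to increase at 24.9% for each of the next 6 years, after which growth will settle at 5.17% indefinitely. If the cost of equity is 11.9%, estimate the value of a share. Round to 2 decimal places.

$174.00

Two-stage DDM. Project D₁…D_6 at 0.249, terminal growth 0.0517, discount at r = 0.119.
D_1 = 5.5456
D_2 = 6.9264
D_3 = 8.6511
D_4 = 10.8052
D_5 = 13.4957
D_6 = 16.8561
Terminal value at t=6: TV = D_7/(r−g) = 17.7276/(0.119−0.0517) = 263.4113
P₀ = 5.5456/(1+0.119)^1 + 6.9264/(1+0.119)^2 + 8.6511/(1+0.119)^3 + 10.8052/(1+0.119)^4 + 13.4957/(1+0.119)^5 + 16.8561/(1+0.119)^6 + 263.4113/(1+0.119)^6 = 174.0004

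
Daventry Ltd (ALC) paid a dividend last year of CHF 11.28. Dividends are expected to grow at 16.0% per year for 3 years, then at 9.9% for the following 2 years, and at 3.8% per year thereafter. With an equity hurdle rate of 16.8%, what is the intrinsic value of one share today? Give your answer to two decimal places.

CHF 131.67

Three-stage DDM. Project D₁…D_5; terminal Gordon value at t=5 with g = 0.038; discount at r = 0.168.
D_1 = 13.0848
D_2 = 15.1784
D_3 = 17.6069
D_4 = 19.3500
D_5 = 21.2656
TV_5 = 22.0737/(0.168−0.038) = 169.7980
P₀ = Σ Dₜ/(1+r)ᵗ + TV_5/(1+r)^5 = 131.6705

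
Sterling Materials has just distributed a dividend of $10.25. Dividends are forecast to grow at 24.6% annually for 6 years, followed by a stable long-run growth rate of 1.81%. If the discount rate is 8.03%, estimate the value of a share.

$499.35

Two-stage DDM. Project D₁…D_6 at 0.246, terminal growth 0.0181, discount at r = 0.0803.
D_1 = 12.7715
D_2 = 15.9133
D_3 = 19.8280
D_4 = 24.7056
D_5 = 30.7832
D_6 = 38.3559
Terminal value at t=6: TV = D_7/(r−g) = 39.0501/(0.0803−0.0181) = 627.8157
P₀ = 12.7715/(1+0.0803)^1 + 15.9133/(1+0.0803)^2 + 19.8280/(1+0.0803)^3 + 24.7056/(1+0.0803)^4 + 30.7832/(1+0.0803)^5 + 38.3559/(1+0.0803)^6 + 627.8157/(1+0.0803)^6 = 499.3474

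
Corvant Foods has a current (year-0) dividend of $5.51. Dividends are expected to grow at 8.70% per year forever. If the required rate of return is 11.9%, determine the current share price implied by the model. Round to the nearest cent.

Gordon growth model: P₀ = D₁/(r − g). D₁ = 5.51 × (1 + 0.087) = 5.9894.
P₀ = 5.9894 / (0.119 − 0.087) = 5.9894 / 0.032 = 187.1678

$187.17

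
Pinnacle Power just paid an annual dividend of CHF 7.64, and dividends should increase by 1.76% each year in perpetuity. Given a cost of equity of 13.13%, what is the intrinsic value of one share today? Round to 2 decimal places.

Gordon growth model: P₀ = D₁/(r − g). D₁ = 7.64 × (1 + 0.0176) = 7.7745.
P₀ = 7.7745 / (0.1313 − 0.0176) = 7.7745 / 0.1137 = 68.3770

CHF 68.38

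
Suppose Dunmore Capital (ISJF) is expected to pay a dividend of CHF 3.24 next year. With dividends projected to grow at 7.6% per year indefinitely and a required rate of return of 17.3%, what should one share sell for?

Gordon growth model: P₀ = D₁/(r − g), with D₁ = 3.24 given directly.
P₀ = 3.2400 / (0.173 − 0.076) = 3.2400 / 0.097 = 33.4021

CHF 33.40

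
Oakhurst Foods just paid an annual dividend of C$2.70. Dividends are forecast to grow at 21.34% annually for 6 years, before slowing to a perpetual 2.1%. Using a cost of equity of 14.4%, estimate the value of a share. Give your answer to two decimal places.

C$51.92

Two-stage DDM. Project D₁…D_6 at 0.2134, terminal growth 0.021, discount at r = 0.144.
D_1 = 3.2762
D_2 = 3.9753
D_3 = 4.8236
D_4 = 5.8530
D_5 = 7.1020
D_6 = 8.6176
Terminal value at t=6: TV = D_7/(r−g) = 8.7986/(0.144−0.021) = 71.5333
P₀ = 3.2762/(1+0.144)^1 + 3.9753/(1+0.144)^2 + 4.8236/(1+0.144)^3 + 5.8530/(1+0.144)^4 + 7.1020/(1+0.144)^5 + 8.6176/(1+0.144)^6 + 71.5333/(1+0.144)^6 = 51.9212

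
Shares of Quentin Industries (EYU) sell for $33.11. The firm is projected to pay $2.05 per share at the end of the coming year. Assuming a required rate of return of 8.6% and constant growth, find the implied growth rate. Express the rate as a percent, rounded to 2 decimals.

2.41%

From P₀ = D₁/(r − g), the implied growth is g = r − D₁/P₀.
g = 0.086 − 2.05/33.11 = 0.086 − 0.06191 = 0.02409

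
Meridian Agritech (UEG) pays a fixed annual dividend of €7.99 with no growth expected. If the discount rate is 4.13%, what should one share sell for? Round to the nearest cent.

Zero-growth DDM (perpetuity): P₀ = D/r = 7.99 / 0.0413 = 193.4625

€193.46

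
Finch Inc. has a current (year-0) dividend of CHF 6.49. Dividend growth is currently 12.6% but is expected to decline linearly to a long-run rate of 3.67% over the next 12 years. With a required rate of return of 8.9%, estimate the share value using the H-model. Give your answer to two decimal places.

CHF 195.13

H-model: P₀ = D₀[(1+g_L) + H(g_S−g_L)]/(r−g_L), with H = 12/2 = 6.
P₀ = 6.49 × [(1+0.0367) + 6×(0.126−0.0367)] / (0.089−0.0367)
   = 6.49 × 1.5725 / 0.0523 = 195.1343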